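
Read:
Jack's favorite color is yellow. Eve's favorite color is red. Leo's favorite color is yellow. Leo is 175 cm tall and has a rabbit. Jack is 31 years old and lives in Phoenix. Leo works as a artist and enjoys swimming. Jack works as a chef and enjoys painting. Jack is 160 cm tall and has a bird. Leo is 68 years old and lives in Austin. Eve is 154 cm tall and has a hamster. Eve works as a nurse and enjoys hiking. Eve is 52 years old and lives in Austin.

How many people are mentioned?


People: Leo, Eve, Jack. Count = 3

3


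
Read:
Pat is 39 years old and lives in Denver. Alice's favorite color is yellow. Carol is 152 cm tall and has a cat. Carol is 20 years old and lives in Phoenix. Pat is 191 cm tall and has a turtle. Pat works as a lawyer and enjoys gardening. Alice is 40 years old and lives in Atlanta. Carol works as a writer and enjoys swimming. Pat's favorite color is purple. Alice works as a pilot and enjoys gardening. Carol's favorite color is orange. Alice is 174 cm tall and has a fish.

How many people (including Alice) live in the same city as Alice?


Alice lives in Atlanta. Count = 1

1


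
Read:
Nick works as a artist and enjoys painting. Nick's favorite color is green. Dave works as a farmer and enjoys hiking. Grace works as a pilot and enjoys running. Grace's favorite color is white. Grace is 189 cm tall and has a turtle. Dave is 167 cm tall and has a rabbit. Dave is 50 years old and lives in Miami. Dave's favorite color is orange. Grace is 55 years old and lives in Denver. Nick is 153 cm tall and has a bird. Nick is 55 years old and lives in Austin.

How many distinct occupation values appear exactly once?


Unique occupation values: 3

3


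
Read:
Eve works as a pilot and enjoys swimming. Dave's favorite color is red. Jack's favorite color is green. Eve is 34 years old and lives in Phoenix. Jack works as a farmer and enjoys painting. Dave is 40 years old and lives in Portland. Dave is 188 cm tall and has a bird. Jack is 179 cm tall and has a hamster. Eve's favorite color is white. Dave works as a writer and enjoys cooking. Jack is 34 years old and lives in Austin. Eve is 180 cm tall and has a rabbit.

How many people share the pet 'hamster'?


Count: 1

1


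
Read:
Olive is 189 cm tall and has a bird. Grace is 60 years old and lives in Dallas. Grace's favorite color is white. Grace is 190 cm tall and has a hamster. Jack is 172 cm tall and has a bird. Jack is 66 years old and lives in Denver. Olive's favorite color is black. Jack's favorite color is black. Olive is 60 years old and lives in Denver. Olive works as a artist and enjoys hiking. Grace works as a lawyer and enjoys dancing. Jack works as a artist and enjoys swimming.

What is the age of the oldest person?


Oldest: Jack at 66

66


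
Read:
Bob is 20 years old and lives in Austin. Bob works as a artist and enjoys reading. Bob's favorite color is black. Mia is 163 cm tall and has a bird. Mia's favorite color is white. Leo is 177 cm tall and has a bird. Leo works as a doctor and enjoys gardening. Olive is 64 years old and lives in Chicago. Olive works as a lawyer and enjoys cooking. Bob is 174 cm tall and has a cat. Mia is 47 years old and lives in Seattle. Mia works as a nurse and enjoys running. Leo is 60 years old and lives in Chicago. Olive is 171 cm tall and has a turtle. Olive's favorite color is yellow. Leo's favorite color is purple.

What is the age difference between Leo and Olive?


|60 - 64| = 4

4


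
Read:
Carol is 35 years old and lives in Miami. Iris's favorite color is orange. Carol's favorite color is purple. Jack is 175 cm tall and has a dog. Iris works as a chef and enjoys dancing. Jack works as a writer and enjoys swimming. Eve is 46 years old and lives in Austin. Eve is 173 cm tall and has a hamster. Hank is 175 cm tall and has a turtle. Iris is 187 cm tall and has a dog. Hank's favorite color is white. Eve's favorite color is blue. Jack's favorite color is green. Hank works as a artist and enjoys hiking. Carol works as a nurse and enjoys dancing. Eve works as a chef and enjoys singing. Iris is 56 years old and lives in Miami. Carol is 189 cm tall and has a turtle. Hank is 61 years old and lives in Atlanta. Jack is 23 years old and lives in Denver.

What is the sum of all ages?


56+35+46+61+23 = 221

221


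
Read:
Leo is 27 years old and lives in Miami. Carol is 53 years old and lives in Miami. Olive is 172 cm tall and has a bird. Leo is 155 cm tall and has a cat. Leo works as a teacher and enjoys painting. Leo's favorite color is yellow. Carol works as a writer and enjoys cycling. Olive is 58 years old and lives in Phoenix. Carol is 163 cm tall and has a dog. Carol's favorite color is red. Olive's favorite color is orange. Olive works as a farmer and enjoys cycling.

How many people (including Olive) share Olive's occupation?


Olive is a farmer. Count = 1

1


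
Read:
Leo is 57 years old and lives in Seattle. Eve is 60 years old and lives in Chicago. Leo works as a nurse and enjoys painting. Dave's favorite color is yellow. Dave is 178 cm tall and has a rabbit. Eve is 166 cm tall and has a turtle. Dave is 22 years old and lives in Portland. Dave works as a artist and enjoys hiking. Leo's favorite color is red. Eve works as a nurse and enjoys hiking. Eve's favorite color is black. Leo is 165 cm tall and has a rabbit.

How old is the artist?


The artist is Dave, age 22

22


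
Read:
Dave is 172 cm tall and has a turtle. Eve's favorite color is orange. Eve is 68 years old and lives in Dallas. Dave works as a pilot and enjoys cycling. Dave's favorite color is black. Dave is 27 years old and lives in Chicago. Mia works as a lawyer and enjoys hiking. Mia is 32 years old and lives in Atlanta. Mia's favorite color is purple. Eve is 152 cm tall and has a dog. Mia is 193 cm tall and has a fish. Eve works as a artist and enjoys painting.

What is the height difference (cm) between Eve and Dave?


|152 - 172| = 20

20


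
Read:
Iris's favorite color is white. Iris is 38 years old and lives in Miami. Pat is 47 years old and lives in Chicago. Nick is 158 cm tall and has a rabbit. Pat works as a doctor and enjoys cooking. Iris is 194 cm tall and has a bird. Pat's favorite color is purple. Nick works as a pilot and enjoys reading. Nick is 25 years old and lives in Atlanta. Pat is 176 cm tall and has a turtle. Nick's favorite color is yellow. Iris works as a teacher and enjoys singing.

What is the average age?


Sum=110, n=3, avg=36.67

36.67


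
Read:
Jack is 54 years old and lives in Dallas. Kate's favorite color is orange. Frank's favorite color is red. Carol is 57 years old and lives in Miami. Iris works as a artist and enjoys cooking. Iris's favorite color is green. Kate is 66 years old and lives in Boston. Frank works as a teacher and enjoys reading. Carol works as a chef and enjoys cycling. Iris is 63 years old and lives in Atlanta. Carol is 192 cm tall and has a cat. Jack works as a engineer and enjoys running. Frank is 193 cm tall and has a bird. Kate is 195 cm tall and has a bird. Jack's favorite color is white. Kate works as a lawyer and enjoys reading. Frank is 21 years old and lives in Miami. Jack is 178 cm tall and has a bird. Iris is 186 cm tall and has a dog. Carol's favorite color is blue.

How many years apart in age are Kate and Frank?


66 vs 21, diff = 45

45


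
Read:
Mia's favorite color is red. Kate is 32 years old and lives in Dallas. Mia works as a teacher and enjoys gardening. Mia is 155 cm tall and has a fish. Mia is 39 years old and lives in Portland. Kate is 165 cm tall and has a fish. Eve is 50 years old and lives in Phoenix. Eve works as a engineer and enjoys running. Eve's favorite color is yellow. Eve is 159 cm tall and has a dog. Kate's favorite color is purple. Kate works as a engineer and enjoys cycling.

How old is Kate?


Kate is 32 years old

32


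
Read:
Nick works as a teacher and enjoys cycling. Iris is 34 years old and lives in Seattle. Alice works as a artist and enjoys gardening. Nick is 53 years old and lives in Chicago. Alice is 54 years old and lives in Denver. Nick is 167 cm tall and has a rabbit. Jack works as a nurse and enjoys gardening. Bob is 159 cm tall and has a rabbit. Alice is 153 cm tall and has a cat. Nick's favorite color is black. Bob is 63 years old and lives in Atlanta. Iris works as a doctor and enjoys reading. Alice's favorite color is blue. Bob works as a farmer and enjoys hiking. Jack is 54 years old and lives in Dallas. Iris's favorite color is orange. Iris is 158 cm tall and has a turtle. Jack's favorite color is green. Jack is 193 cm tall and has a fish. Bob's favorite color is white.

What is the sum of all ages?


54+53+54+34+63 = 258

258


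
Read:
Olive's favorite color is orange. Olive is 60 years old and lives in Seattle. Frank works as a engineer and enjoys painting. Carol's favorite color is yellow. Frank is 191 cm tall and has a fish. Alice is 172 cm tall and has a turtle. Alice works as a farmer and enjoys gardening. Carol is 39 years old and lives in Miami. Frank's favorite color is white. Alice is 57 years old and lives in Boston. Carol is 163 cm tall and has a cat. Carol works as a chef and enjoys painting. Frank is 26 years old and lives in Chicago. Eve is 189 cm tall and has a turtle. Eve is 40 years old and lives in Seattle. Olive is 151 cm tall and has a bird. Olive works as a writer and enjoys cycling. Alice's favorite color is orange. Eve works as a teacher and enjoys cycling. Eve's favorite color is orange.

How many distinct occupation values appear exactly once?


Unique occupation values: 5

5


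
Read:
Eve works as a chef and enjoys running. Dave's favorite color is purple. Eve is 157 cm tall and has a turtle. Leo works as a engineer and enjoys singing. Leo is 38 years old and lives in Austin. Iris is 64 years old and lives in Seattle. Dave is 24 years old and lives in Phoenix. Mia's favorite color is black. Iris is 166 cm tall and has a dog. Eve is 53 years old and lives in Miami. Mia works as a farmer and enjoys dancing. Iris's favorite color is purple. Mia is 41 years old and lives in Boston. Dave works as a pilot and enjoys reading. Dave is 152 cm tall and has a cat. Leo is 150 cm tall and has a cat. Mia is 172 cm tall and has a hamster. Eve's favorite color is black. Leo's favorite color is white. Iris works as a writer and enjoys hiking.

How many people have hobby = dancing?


Count: 1

1


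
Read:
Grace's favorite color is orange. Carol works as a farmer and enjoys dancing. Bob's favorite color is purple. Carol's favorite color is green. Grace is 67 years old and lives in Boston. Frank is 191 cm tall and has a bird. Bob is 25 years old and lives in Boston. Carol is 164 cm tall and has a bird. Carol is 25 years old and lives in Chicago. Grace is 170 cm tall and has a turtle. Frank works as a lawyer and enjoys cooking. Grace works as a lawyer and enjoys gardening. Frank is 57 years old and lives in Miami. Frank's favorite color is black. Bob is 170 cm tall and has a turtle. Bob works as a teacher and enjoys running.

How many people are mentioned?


People: Grace, Frank, Carol, Bob. Count = 4

4


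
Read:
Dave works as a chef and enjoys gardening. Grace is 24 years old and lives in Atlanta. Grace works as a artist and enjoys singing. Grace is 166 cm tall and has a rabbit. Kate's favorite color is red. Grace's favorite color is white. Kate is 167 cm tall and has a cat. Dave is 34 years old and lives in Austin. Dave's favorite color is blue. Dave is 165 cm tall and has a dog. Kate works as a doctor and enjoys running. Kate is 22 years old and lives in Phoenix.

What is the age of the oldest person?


Oldest: Dave at 34

34


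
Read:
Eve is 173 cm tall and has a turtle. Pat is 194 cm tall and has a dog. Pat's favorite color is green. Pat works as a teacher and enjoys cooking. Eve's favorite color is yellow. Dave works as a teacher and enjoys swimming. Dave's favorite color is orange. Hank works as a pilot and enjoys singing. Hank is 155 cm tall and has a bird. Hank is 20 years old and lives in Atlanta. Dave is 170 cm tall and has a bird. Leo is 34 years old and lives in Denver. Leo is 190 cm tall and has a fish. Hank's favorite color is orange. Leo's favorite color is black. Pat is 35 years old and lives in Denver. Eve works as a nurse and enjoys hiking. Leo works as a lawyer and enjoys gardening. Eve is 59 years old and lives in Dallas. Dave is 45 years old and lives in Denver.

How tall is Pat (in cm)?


Pat is 194 cm tall

194


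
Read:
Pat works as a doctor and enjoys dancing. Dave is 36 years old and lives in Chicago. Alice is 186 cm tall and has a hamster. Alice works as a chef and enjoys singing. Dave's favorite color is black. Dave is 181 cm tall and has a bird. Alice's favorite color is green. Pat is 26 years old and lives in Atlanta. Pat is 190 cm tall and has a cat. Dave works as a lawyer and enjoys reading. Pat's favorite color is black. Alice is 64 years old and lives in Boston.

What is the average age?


Sum=126, n=3, avg=42

42


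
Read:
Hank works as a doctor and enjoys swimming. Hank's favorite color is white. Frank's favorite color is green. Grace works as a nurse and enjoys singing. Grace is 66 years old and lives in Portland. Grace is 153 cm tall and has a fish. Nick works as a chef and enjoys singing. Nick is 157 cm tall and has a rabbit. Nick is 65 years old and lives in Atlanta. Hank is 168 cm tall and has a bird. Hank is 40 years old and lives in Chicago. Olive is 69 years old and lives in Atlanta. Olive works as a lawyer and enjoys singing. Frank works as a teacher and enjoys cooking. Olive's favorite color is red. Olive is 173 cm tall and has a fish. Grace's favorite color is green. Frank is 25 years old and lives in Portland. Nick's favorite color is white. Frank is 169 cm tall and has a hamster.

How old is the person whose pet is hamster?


Person with pet=hamster is Frank, age 25

25


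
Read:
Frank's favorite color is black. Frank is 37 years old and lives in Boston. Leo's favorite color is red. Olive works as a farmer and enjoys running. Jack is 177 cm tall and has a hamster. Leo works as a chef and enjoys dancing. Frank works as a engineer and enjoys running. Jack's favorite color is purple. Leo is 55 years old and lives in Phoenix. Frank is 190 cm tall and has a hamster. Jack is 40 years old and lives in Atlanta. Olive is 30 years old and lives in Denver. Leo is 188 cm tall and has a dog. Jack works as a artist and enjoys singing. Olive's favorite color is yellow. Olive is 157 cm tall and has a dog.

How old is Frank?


Frank is 37 years old

37


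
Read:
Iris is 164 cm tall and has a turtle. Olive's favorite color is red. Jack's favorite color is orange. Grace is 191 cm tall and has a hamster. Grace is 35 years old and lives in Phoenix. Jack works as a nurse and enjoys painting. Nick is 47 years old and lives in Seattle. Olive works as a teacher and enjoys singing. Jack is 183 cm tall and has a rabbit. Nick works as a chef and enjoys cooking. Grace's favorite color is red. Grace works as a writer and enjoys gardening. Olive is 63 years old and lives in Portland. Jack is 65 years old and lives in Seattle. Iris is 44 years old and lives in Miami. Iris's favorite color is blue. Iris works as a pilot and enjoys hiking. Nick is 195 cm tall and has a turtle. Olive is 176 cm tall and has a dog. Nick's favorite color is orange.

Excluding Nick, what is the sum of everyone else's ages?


Sum (excluding Nick): 207

207


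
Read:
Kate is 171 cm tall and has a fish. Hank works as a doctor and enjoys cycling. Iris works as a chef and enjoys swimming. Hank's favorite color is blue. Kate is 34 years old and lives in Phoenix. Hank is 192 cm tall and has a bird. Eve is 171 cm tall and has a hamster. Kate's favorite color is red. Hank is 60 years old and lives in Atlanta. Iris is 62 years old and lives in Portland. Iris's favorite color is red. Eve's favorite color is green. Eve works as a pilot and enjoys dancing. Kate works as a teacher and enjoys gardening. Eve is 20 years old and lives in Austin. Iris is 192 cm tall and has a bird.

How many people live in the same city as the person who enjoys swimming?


Person with hobby swimming is Iris, city Portland. Count = 1

1


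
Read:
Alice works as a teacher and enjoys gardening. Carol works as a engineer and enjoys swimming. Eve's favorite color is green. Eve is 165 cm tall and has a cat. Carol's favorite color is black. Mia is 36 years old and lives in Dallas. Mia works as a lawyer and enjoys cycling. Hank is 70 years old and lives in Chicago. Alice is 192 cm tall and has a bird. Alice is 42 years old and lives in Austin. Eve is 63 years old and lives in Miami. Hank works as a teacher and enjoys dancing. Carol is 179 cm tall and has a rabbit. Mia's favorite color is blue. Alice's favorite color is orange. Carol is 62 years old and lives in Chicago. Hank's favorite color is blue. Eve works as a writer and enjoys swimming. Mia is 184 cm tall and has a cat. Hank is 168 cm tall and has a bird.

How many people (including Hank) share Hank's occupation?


Hank is a teacher. Count = 2

2


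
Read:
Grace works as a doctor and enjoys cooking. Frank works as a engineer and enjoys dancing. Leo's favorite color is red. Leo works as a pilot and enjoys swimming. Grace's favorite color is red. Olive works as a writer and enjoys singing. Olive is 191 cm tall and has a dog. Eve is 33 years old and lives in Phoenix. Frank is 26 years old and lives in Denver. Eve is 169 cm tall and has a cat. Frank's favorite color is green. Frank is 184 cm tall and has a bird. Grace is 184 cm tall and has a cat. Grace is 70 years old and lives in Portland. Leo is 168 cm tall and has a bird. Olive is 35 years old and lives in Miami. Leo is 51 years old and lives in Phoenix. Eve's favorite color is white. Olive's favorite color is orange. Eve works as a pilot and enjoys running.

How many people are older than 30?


Filter: 4

4


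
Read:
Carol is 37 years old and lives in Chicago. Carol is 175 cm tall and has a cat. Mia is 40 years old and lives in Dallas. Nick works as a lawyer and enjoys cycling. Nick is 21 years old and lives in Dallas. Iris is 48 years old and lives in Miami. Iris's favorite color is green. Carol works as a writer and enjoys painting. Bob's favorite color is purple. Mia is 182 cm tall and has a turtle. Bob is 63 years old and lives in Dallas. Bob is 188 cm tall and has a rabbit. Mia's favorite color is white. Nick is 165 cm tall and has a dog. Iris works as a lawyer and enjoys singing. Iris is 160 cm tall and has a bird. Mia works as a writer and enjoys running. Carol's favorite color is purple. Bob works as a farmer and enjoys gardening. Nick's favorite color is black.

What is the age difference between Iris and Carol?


|48 - 37| = 11

11


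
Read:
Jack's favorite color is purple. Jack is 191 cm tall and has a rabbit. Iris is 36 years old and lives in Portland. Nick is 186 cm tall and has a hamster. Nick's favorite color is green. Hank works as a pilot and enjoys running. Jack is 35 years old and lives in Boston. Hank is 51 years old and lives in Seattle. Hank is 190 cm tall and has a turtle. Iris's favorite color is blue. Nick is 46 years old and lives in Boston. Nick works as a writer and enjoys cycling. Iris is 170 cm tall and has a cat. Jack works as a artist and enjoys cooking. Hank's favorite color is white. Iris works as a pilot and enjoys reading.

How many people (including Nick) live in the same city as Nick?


Nick lives in Boston. Count = 2

2


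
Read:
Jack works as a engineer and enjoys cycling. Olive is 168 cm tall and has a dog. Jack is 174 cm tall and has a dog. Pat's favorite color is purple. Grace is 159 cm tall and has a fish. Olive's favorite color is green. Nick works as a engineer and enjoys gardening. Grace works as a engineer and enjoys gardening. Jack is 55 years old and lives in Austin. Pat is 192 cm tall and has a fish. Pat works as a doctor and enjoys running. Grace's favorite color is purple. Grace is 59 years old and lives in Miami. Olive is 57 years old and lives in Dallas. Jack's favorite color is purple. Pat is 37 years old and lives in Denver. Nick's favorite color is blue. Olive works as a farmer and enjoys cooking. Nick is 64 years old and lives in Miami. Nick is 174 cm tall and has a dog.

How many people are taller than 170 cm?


Taller than 170: 3

3


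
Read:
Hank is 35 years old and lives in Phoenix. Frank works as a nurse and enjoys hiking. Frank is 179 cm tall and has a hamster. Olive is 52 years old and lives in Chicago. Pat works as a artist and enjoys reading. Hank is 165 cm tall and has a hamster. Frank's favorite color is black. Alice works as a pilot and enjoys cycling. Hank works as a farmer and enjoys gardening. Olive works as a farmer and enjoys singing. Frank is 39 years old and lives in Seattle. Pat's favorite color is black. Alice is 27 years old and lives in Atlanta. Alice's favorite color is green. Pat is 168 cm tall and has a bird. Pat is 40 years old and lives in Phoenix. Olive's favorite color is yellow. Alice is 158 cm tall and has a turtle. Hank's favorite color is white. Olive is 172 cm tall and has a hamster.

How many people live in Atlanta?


Count in Atlanta: 1

1


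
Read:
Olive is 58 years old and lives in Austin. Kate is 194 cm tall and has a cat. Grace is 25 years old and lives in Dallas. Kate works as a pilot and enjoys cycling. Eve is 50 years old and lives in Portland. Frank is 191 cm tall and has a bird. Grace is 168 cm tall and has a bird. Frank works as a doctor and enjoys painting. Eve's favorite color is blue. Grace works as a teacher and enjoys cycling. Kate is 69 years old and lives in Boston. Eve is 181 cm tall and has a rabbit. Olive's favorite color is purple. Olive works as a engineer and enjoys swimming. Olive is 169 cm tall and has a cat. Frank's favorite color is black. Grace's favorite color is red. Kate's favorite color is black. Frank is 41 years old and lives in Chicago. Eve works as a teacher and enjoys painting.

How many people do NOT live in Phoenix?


Not in Phoenix: 5

5


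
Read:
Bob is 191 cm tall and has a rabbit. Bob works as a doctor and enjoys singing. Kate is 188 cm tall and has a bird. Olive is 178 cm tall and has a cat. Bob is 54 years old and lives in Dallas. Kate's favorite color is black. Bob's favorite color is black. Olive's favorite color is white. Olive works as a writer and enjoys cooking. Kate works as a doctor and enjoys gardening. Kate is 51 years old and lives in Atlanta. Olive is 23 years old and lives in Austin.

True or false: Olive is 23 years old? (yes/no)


Olive is actually 23. yes

yes


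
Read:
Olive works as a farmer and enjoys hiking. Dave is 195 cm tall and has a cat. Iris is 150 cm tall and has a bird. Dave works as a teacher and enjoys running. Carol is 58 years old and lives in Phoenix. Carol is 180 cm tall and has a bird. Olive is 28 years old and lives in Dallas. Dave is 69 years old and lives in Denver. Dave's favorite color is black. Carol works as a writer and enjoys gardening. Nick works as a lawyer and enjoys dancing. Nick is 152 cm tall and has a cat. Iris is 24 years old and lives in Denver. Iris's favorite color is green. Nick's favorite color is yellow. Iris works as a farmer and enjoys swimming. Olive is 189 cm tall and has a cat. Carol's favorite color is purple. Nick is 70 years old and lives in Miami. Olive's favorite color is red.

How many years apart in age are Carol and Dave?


58 vs 69, diff = 11

11


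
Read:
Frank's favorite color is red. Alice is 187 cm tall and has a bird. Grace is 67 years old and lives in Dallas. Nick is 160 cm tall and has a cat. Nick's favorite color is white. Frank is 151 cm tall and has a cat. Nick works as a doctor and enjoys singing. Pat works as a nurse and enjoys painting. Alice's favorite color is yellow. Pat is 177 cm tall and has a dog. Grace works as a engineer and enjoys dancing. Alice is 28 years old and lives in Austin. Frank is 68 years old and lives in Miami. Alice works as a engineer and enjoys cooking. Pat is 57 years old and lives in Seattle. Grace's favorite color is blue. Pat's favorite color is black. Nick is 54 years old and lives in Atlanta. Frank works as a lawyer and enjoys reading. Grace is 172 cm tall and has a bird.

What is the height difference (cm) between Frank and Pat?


|151 - 177| = 26

26


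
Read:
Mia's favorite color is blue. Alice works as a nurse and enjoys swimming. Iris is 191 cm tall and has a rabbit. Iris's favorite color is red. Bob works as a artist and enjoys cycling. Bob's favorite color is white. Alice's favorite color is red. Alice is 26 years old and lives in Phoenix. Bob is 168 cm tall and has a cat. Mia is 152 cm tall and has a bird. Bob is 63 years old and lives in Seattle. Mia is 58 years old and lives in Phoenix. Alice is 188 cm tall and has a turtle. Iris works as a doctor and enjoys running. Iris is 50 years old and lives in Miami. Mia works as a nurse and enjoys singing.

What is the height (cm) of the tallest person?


Tallest: Iris at 191 cm

191


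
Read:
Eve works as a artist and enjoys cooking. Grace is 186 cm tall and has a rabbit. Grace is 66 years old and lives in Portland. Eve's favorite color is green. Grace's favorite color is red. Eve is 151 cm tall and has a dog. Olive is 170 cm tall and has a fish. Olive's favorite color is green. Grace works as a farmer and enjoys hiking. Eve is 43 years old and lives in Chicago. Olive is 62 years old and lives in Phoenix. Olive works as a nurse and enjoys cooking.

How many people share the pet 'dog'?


Count: 1

1


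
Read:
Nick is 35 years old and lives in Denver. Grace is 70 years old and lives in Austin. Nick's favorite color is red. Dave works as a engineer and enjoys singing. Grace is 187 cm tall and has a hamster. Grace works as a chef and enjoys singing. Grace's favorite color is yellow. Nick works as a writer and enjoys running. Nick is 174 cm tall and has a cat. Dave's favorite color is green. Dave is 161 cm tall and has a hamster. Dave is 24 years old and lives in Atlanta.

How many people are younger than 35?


Filter: 1

1


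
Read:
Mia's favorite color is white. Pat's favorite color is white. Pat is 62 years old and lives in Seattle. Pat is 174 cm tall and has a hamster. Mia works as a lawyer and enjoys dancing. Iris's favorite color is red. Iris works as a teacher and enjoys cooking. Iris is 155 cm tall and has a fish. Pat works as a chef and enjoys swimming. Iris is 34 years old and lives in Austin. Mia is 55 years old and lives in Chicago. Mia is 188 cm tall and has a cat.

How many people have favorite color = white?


Count: 2

2


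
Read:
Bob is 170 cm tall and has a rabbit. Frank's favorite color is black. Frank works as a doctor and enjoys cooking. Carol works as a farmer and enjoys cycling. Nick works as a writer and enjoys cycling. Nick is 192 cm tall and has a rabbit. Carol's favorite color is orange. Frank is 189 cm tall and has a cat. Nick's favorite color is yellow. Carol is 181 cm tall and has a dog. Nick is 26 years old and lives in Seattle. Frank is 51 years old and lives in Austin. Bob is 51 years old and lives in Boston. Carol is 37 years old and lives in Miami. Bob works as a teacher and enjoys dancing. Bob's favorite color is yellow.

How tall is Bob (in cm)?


Bob is 170 cm tall

170


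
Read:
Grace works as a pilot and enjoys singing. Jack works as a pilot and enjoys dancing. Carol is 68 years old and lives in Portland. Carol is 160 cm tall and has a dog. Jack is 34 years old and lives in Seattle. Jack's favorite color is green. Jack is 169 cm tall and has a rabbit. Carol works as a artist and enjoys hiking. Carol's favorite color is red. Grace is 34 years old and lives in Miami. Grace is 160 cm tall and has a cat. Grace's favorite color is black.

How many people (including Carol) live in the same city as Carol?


Carol lives in Portland. Count = 1

1


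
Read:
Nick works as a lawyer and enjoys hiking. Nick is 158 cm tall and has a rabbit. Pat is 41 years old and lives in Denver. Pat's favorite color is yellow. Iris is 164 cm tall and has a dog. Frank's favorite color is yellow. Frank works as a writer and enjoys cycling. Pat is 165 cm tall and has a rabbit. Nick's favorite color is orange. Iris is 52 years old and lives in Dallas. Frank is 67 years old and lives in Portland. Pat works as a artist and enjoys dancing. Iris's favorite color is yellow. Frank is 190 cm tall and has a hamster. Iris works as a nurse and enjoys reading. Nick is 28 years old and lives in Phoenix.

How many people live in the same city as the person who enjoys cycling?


Person with hobby cycling is Frank, city Portland. Count = 1

1


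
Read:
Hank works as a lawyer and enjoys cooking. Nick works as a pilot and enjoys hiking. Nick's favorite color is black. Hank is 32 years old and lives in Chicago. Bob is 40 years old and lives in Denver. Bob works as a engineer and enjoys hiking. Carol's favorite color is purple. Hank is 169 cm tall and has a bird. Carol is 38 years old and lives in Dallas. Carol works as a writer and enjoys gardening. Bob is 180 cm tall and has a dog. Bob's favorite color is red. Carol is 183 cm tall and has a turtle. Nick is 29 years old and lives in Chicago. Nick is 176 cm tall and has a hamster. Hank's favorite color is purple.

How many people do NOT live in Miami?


Not in Miami: 4

4


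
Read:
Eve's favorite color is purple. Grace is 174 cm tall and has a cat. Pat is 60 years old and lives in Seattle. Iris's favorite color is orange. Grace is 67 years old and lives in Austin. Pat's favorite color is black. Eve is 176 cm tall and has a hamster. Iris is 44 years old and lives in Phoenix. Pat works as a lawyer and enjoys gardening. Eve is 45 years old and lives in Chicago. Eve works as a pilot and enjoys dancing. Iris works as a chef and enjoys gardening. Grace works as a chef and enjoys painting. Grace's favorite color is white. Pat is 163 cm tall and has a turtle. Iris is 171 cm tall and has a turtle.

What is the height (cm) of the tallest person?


Tallest: Eve at 176 cm

176


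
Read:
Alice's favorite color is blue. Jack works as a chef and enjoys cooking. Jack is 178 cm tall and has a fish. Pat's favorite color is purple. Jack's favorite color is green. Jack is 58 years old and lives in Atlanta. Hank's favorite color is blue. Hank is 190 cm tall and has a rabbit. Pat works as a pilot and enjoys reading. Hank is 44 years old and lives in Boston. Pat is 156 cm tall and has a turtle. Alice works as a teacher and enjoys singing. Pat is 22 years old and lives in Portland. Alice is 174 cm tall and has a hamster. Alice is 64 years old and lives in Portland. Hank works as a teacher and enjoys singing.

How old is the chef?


The chef is Jack, age 58

58


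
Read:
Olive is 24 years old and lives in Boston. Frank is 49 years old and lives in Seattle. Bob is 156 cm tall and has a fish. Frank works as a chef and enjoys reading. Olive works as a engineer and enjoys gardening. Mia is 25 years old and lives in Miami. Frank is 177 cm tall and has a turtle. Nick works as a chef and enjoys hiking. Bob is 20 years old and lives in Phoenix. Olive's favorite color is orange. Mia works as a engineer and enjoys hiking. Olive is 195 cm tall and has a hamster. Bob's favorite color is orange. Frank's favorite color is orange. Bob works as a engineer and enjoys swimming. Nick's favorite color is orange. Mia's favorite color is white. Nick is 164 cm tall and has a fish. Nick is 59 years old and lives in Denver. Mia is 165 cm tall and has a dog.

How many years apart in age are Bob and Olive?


20 vs 24, diff = 4

4


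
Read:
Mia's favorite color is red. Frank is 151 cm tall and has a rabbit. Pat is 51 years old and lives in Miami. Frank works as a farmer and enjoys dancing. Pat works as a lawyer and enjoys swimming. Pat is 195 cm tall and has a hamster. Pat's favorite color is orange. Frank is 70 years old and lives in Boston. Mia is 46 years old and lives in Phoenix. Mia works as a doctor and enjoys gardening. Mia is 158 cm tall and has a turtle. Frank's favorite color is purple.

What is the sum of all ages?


51+70+46 = 167

167


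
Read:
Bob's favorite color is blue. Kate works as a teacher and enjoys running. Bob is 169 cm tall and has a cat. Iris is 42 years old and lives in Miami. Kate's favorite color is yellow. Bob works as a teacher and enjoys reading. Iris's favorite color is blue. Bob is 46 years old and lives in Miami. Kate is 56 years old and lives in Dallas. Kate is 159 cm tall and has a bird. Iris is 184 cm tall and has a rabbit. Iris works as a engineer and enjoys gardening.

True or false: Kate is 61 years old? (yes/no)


Kate is actually 56. no

no


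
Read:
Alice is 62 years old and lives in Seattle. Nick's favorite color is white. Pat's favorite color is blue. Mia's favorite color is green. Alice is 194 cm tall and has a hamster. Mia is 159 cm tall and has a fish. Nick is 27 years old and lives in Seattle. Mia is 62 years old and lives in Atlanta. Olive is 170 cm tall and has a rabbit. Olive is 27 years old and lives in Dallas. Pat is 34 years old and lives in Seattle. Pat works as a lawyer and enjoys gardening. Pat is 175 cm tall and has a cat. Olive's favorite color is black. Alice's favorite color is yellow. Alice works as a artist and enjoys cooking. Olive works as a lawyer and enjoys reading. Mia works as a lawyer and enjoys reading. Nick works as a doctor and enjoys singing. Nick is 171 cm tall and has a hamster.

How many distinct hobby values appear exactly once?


Unique hobby values: 3

3


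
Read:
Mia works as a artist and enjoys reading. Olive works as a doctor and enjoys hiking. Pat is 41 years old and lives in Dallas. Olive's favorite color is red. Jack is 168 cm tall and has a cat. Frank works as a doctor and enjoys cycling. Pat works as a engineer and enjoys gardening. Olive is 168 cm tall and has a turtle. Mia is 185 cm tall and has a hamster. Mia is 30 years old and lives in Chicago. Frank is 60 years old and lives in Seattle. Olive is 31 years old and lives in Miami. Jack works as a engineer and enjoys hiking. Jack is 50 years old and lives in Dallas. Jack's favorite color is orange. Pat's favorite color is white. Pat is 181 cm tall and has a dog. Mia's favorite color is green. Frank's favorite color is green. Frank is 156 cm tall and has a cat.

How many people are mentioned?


People: Jack, Mia, Frank, Pat, Olive. Count = 5

5


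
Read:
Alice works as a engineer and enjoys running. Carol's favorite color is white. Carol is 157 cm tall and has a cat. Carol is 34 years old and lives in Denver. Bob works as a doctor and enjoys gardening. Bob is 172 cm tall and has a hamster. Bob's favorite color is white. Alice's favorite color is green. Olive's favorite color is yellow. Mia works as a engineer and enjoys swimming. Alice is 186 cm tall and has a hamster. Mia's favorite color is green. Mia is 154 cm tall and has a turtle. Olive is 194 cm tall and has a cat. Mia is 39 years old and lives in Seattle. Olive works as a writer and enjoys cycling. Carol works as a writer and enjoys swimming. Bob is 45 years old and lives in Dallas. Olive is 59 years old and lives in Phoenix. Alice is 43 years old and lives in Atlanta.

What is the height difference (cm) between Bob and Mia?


|172 - 154| = 18

18


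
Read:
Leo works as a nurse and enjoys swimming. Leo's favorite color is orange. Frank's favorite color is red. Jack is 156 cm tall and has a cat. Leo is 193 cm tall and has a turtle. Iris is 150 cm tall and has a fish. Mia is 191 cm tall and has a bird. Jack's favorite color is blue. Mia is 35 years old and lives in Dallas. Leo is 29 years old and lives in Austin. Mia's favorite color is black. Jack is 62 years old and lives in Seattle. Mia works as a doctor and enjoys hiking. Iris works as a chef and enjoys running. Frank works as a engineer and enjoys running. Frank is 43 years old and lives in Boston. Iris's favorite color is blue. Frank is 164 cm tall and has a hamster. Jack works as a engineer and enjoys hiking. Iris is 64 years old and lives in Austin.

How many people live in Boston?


Count in Boston: 1

1


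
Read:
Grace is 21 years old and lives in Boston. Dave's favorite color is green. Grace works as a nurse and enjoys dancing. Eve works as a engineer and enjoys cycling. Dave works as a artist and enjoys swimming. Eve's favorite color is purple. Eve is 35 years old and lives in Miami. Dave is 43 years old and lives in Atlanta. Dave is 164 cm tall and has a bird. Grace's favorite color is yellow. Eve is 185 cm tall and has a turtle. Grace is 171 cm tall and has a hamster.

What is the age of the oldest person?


Oldest: Dave at 43

43


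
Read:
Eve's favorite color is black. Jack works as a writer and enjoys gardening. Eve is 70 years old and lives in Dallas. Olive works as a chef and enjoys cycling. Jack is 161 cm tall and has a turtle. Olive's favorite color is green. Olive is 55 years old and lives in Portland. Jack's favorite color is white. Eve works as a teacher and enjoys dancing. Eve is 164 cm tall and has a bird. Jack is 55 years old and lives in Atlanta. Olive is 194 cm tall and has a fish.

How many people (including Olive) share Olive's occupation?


Olive is a chef. Count = 1

1


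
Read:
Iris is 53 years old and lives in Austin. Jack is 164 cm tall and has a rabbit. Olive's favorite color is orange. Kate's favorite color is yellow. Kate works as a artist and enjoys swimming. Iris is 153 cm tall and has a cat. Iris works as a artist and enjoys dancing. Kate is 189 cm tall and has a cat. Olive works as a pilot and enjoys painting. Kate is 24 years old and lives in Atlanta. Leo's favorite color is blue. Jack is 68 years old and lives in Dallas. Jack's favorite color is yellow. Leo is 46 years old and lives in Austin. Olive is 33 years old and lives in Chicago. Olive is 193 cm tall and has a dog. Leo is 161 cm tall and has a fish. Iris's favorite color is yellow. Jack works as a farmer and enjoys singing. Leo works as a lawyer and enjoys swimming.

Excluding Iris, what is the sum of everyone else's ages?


Sum (excluding Iris): 171

171


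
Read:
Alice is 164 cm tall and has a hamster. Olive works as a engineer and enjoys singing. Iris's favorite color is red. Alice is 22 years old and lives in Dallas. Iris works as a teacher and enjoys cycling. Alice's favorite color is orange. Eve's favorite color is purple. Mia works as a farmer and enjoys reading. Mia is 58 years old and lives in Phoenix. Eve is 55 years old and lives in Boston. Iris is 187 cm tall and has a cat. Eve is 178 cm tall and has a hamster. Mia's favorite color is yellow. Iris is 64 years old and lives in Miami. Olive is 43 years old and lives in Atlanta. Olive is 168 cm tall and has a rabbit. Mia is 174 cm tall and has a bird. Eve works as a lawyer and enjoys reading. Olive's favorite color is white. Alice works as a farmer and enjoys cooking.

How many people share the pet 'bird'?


Count: 1

1


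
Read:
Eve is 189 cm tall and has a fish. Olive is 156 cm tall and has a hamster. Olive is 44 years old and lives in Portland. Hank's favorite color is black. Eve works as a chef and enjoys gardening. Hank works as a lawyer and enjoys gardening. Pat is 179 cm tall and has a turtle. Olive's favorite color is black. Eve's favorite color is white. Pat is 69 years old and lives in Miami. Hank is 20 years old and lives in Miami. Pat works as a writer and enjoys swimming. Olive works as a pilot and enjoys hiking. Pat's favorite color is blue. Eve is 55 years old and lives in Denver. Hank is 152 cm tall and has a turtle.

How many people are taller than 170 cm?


Taller than 170: 2

2


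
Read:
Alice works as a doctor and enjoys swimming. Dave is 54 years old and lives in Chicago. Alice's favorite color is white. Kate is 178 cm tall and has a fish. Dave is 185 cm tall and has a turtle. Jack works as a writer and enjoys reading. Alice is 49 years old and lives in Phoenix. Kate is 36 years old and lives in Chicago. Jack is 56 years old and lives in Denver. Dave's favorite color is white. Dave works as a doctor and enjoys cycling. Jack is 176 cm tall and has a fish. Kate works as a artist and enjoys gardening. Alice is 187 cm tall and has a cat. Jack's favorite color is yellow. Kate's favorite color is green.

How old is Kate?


Kate is 36 years old

36
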